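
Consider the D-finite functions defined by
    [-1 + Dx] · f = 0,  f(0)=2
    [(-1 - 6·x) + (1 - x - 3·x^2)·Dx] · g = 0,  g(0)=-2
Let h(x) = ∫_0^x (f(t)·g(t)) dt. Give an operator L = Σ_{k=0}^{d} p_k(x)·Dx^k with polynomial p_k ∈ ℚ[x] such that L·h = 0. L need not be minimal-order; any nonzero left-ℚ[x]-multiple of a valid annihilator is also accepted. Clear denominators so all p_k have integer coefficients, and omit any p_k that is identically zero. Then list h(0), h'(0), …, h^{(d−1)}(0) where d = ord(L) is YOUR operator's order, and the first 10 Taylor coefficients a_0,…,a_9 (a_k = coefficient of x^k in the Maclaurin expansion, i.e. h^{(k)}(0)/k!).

L = (2 + 5·x - 3·x^2)·Dx + (-1 + x + 3·x^2)·Dx^2  (order 2).
h: a_k = 0, -4, -4, -22/3, -35/3, -677/30, -3793/90, -106447/1260, -850483/5040, -6298165/18144, …
ICs: h(0) = 0, h′(0) = -4.

f: a_k = 2, 2, 1, 1/3, 1/12, 1/60, 1/360, 1/2520, 1/20160, 1/181440, …
g: a_k = -2, -2, -8, -14, -38, -80, -194, -434, -1016, -2318, …
f·g: L₀ = L_f ⊗_s L_g, ord ≤ 1·1.
∫: right-multiply L₀ by Dx.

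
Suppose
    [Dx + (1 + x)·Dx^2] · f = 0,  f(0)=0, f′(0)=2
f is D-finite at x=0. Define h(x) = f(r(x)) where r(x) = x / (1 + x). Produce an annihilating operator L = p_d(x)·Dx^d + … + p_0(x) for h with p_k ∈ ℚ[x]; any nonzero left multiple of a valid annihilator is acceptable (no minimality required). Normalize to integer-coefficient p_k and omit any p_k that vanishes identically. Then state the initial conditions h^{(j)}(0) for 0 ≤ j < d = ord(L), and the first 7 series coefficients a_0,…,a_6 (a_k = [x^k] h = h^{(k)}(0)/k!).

f: a_k = 0, 2, -1, 2/3, -1/2, 2/5, -1/3, …
f∘r: x↦r, Dx↦Dx/r' in L_f ⇒ L₀.
L = (3 + 4·x)·Dx + (1 + 3·x + 2·x^2)·Dx^2  (order 2).
h: a_k = 0, 2, -3, 14/3, -15/2, 62/5, -21, …
ICs: h(0) = 0, h′(0) = 2.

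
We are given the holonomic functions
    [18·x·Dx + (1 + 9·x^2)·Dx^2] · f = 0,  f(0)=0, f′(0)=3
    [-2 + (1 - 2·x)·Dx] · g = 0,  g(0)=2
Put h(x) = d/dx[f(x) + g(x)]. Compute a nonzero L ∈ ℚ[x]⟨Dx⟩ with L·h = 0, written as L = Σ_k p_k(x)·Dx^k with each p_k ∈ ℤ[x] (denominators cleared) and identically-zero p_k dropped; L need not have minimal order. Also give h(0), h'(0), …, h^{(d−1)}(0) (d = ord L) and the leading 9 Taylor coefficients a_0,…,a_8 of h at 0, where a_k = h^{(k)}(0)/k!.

f: a_k = 0, 3, 0, -9, 0, 243/5, 0, -2187/7, 0, …
g: a_k = 2, 4, 8, 16, 32, 64, 128, 256, 512, …
f+g: L₀ = lclm(L_f,L_g), ord ≤ 2+1.
h₀' ⇒ L via d/dx closure of L₀.
L = (36 - 288·x - 972·x^2) + (-21 + 36·x - 9·x^2 - 972·x^3)·Dx + (2 + 5·x + 45·x^3 - 162·x^4)·Dx^2  (order 2).
h: a_k = 7, 16, 21, 128, 563, 768, -395, 4096, 28899, …
ICs: h(0) = 7, h′(0) = 16.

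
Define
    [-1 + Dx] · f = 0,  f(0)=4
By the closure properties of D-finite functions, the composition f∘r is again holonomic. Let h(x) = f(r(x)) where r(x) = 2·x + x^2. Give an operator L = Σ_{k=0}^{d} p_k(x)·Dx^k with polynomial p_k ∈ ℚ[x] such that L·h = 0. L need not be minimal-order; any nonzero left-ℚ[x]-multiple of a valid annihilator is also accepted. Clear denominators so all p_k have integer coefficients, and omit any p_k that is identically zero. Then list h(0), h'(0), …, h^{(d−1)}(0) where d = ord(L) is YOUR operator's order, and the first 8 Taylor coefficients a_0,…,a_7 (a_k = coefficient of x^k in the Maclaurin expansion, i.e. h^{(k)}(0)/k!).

L = (-2 - 2·x) + Dx  (order 1).
h: a_k = 4, 8, 12, 40/3, 38/3, 52/5, 346/45, 1628/315, …
ICs: h(0) = 4.

f: a_k = 4, 4, 2, 2/3, 1/6, 1/30, 1/180, 1/1260, …
h₀=f(r): pull back L_f along r ⇒ L₀.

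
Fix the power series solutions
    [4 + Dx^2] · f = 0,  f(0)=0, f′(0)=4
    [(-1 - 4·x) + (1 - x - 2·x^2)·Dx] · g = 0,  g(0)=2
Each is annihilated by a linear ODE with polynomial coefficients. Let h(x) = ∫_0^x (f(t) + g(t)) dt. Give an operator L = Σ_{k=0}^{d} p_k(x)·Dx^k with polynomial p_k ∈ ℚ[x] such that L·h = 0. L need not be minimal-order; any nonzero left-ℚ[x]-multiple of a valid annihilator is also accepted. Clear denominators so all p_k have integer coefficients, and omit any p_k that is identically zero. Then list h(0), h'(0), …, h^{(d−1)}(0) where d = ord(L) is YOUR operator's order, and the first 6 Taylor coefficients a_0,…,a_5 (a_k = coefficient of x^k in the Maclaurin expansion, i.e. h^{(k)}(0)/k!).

L = (-68 - 304·x - 200·x^2 - 320·x^3 - 160·x^4 - 128·x^5)·Dx + (20 - 12·x - 24·x^2 - 8·x^3 - 48·x^4 - 96·x^5 - 64·x^6)·Dx^2 + (-17 - 76·x - 50·x^2 - 80·x^3 - 40·x^4 - 32·x^5)·Dx^3 + (5 - 3·x - 6·x^2 - 2·x^3 - 12·x^4 - 24·x^5 - 16·x^6)·Dx^4  (order 4).
h: a_k = 0, 2, 3, 2, 11/6, 22/5, …
ICs: h(0) = 0, h′(0) = 2, h′′(0) = 6, h′′′(0) = 12.

f: a_k = 0, 4, 0, -8/3, 0, 8/15, …
g: a_k = 2, 2, 6, 10, 22, 42, …
Sum ⇒ L₀ = lclm(L_f,L_g) in ℚ(x)⟨Dx⟩.
Integrate: L := L₀·Dx.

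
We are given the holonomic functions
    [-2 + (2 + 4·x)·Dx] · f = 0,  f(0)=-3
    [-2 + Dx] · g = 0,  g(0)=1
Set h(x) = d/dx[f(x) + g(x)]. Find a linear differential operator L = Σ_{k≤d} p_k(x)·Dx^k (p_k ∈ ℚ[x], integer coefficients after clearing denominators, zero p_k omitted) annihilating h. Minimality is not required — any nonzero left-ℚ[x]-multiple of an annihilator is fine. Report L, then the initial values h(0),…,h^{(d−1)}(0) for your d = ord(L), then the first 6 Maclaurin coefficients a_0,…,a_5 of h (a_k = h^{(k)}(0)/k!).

f: a_k = -3, -3, 3/2, -3/2, 15/8, -21/8, …
g: a_k = 1, 2, 2, 4/3, 2/3, 4/15, …
Sum ⇒ L₀ = lclm(L_f,L_g) in ℚ(x)⟨Dx⟩.
h=h₀': d/dx-closure on L₀ ⇒ L.
L = (-10 - 8·x) + (-1 - 16·x - 16·x^2)·Dx + (3 + 10·x + 8·x^2)·Dx^2  (order 2).
h: a_k = -1, 7, -1/2, 61/6, -283/24, 2899/120, …
ICs: h(0) = -1, h′(0) = 7.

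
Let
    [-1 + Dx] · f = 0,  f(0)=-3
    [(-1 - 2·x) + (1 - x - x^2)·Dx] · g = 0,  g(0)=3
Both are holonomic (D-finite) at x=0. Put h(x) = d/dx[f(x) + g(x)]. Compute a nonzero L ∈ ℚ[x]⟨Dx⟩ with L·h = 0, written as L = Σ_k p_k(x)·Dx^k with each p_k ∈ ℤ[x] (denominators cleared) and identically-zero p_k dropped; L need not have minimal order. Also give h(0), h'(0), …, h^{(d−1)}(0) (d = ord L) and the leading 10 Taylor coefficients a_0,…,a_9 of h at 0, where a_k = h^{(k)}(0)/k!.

L = (14 + 46·x + 40·x^2 + 36·x^3 + 6·x^4) + (-17 - 48·x - 41·x^2 - 24·x^3 + 5·x^4 + 2·x^5)·Dx + (3 + 2·x + x^2 - 12·x^3 - 11·x^4 - 2·x^5)·Dx^2  (order 2).
h: a_k = 0, 9, 51/2, 119/2, 959/8, 9359/40, 105839/240, 1370879/1680, 19958399/13440, 322963199/120960, …
ICs: h(0) = 0, h′(0) = 9.

f: a_k = -3, -3, -3/2, -1/2, -1/8, -1/40, -1/240, -1/1680, -1/13440, -1/120960, …
g: a_k = 3, 3, 6, 9, 15, 24, 39, 63, 102, 165, …
L₀ := lclm(L_f,L_g); ord L₀ ≤ 1+1.
h=h₀': d/dx-closure on L₀ ⇒ L.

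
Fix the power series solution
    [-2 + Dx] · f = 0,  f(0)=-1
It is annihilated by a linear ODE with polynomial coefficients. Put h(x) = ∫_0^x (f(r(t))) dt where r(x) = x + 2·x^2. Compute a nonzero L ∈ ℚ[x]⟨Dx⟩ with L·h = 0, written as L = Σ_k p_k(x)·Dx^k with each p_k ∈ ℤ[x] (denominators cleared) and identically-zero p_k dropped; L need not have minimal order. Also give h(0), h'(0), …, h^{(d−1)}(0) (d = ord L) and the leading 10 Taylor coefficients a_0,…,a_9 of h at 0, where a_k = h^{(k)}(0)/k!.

f: a_k = -1, -2, -2, -4/3, -2/3, -4/15, -4/45, -8/315, -2/315, -4/2835, …
h₀=f(r): pull back L_f along r ⇒ L₀.
∫: right-multiply L₀ by Dx.
L = (-2 - 8·x)·Dx + Dx^2  (order 2).
h: a_k = 0, -1, -1, -2, -7/3, -10/3, -18/5, -1324/315, -1303/315, -3958/945, …
ICs: h(0) = 0, h′(0) = -1.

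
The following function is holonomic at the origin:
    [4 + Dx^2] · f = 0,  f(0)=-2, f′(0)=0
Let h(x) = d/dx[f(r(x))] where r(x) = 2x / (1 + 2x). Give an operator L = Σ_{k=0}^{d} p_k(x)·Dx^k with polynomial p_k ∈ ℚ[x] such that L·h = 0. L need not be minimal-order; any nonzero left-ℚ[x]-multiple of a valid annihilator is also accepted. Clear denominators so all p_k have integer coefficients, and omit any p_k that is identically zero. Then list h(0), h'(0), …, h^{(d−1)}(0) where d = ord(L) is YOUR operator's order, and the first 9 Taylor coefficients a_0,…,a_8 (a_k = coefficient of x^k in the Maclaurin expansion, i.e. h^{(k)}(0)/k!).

f: a_k = -2, 0, 4, 0, -4/3, 0, 8/45, 0, -4/315, …
Substitute x→r, Dx→(1/r')Dx; clear ⇒ L₀.
h=h₀': d/dx-closure on L₀ ⇒ L.
L = (40 + 96·x + 96·x^2) + (12 + 72·x + 144·x^2 + 96·x^3)·Dx + (1 + 8·x + 24·x^2 + 32·x^3 + 16·x^4)·Dx^2  (order 2).
h: a_k = 0, 32, -192, 2048/3, -5120/3, 39424/15, 7168/5, -9641984/315, 5292032/35, …
ICs: h(0) = 0, h′(0) = 32.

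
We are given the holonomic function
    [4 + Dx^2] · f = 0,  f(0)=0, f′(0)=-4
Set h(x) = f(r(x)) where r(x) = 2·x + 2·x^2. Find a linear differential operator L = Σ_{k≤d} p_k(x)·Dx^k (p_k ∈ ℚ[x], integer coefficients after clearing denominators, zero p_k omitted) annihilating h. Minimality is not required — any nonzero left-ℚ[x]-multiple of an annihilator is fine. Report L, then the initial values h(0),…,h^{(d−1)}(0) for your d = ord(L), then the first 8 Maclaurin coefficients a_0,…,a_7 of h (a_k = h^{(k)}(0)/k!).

L = (16 + 96·x + 192·x^2 + 128·x^3) - 2·Dx + (1 + 2·x)·Dx^2  (order 2).
h: a_k = 0, -8, -8, 64/3, 64, 704/15, -64, -51712/315, …
ICs: h(0) = 0, h′(0) = -8.

f: a_k = 0, -4, 0, 8/3, 0, -8/15, 0, 16/315, …
Change of var in L_f (x↦r) gives L₀.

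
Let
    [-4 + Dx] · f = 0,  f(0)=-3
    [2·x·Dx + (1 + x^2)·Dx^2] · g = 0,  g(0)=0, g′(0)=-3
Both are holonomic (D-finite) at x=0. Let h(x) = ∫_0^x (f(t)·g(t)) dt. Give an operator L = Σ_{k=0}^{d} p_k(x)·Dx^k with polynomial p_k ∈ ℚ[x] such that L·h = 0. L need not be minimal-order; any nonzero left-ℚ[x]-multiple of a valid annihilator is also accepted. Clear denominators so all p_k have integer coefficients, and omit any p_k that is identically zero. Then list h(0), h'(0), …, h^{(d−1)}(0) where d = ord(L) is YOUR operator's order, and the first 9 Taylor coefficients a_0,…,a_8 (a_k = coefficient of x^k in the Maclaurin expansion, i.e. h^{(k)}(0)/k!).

L = (16 - 8·x + 16·x^2)·Dx + (-8 + 2·x - 8·x^2)·Dx^2 + (1 + x^2)·Dx^3  (order 3).
h: a_k = 0, 0, 9/2, 12, 69/4, 84/5, 123/10, 52/7, 1131/280, …
ICs: h(0) = 0, h′(0) = 0, h′′(0) = 9.

f: a_k = -3, -12, -24, -32, -32, -128/5, -256/15, -1024/105, -512/105, …
g: a_k = 0, -3, 0, 1, 0, -3/5, 0, 3/7, 0, …
f·g: L₀ = L_f ⊗_s L_g, ord ≤ 1·2.
h=∫h₀ ⇒ L = L₀·Dx.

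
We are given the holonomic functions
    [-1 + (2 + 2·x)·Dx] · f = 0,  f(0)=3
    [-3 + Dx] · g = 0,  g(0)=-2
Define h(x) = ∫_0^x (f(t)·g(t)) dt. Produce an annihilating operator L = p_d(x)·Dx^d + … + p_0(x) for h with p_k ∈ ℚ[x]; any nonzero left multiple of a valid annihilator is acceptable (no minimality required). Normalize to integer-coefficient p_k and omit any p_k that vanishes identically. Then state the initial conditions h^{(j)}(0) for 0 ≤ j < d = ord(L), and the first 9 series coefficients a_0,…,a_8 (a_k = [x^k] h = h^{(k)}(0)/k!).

f: a_k = 3, 3/2, -3/8, 3/16, -15/128, 21/256, -63/1024, 99/2048, -1287/32768, …
g: a_k = -2, -6, -9, -9, -27/4, -81/20, -81/40, -243/280, -729/2240, …
h₀=f·g: eliminate ⇒ L₀, order ≤ 1·1.
Integrate: L := L₀·Dx.
L = (-7 - 6·x)·Dx + (2 + 2·x)·Dx^2  (order 2).
h: a_k = 0, -6, -21/2, -47/4, -309/32, -2001/320, -4277/1280, -27189/17920, -171999/286720, …
ICs: h(0) = 0, h′(0) = -6.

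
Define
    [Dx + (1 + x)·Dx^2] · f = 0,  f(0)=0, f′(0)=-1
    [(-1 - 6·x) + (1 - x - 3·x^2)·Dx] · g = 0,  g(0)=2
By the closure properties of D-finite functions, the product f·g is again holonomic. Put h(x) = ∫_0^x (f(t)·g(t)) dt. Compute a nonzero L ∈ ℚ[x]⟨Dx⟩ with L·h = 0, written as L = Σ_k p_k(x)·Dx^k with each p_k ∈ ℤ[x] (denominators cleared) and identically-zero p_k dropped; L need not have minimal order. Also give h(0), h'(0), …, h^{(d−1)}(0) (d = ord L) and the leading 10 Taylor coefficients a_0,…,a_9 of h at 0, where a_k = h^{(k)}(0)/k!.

L = (7 + 12·x)·Dx + (1 + 15·x + 15·x^2)·Dx^2 + (-1 + 4·x^2 + 3·x^3)·Dx^3  (order 3).
h: a_k = 0, 0, -1, -1/3, -23/12, -61/30, -1007/180, -956/105, -34591/1680, -149381/3780, …
ICs: h(0) = 0, h′(0) = 0, h′′(0) = -2.

f: a_k = 0, -1, 1/2, -1/3, 1/4, -1/5, 1/6, -1/7, 1/8, -1/9, …
g: a_k = 2, 2, 8, 14, 38, 80, 194, 434, 1016, 2318, …
f·g: L₀ = L_f ⊗_s L_g, ord ≤ 2·1.
∫: right-multiply L₀ by Dx.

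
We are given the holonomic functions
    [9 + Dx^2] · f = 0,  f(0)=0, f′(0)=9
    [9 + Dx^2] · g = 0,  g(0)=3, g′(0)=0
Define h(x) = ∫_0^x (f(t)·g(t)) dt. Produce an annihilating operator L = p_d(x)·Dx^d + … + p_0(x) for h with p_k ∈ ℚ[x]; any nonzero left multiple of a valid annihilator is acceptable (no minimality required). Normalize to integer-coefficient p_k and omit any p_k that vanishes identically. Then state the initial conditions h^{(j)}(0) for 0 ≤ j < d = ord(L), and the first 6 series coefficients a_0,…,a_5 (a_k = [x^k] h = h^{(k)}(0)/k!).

L = 36·Dx^2 + Dx^4  (order 4).
h: a_k = 0, 0, 27/2, 0, -81/2, 0, …
ICs: h(0) = 0, h′(0) = 0, h′′(0) = 27, h′′′(0) = 0.

f: a_k = 0, 9, 0, -27/2, 0, 243/40, …
g: a_k = 3, 0, -27/2, 0, 81/8, 0, …
L₀ := L_f ⊗_s L_g (sym. prod.), ord ≤ 4.
∫: right-multiply L₀ by Dx.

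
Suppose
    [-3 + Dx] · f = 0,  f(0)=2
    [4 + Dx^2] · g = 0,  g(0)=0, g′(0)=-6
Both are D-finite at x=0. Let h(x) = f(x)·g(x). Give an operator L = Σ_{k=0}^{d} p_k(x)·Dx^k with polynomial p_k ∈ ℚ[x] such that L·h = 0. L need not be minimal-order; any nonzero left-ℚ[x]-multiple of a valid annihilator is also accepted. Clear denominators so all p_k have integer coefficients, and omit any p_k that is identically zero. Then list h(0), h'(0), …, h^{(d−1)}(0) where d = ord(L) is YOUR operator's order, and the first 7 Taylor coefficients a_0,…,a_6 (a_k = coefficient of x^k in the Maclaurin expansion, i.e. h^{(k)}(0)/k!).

f: a_k = 2, 6, 9, 9, 27/4, 81/20, 81/40, …
g: a_k = 0, -6, 0, 4, 0, -4/5, 0, …
Sym-product of L_f,L_g gives L₀ (≤ ord 2).
L = 13 - 6·Dx + Dx^2  (order 2).
h: a_k = 0, -12, -36, -46, -30, -61/10, 69/10, …
ICs: h(0) = 0, h′(0) = -12.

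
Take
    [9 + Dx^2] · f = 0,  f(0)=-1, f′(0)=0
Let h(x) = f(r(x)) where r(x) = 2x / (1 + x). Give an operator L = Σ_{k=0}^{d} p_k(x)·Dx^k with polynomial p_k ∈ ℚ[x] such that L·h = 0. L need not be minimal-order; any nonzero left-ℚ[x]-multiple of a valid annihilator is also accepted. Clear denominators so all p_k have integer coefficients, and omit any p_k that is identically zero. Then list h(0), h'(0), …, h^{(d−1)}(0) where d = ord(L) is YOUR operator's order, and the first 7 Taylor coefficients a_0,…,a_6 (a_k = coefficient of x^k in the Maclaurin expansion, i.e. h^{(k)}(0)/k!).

L = 36 + (2 + 6·x + 6·x^2 + 2·x^3)·Dx + (1 + 4·x + 6·x^2 + 4·x^3 + x^4)·Dx^2  (order 2).
h: a_k = -1, 0, 18, -36, 0, 144, -1926/5, …
ICs: h(0) = -1, h′(0) = 0.

f: a_k = -1, 0, 9/2, 0, -27/8, 0, 81/80, …
h₀=f(r): pull back L_f along r ⇒ L₀.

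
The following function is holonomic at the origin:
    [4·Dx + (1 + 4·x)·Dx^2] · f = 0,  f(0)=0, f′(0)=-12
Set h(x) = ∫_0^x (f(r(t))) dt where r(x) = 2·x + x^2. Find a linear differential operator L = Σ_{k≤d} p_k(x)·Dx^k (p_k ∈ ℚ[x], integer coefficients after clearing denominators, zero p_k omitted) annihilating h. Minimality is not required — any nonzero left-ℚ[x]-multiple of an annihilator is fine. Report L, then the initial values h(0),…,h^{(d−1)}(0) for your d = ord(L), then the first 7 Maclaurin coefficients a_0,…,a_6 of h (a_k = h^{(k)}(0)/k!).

L = (7 + 8·x + 4·x^2)·Dx^2 + (1 + 9·x + 12·x^2 + 4·x^3)·Dx^3  (order 3).
h: a_k = 0, 0, -12, 28, -104, 2328/5, -11584/5, …
ICs: h(0) = 0, h′(0) = 0, h′′(0) = -24.

f: a_k = 0, -12, 24, -64, 192, -3072/5, 2048, …
Change of var in L_f (x↦r) gives L₀.
h=∫₀ˣh₀: take L = L₀·Dx.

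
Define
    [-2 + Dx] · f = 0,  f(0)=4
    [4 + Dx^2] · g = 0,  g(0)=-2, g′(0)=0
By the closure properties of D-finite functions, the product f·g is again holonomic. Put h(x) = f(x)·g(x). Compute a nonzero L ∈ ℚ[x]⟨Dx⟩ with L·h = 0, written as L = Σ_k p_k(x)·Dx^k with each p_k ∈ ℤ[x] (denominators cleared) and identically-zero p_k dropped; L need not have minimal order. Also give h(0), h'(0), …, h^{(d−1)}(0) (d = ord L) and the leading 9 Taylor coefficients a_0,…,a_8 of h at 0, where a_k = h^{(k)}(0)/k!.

f: a_k = 4, 8, 8, 16/3, 8/3, 16/15, 16/45, 32/315, 8/315, …
g: a_k = -2, 0, 4, 0, -4/3, 0, 8/45, 0, -4/315, …
f·g: L₀ = L_f ⊗_s L_g, ord ≤ 1·2.
L = 8 - 4·Dx + Dx^2  (order 2).
h: a_k = -8, -16, 0, 64/3, 64/3, 128/15, 0, -512/315, -256/315, …
ICs: h(0) = -8, h′(0) = -16.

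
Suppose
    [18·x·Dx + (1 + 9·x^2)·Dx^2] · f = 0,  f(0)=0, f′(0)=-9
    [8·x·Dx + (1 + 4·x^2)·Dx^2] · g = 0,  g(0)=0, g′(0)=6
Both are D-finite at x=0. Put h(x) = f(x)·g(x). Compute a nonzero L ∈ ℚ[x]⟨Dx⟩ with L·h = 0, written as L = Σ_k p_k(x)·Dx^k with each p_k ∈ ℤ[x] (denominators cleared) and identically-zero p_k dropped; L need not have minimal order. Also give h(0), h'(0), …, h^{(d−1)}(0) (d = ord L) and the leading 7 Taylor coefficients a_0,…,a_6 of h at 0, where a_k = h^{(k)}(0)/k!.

f: a_k = 0, -9, 0, 27, 0, -729/5, 0, …
g: a_k = 0, 6, 0, -8, 0, 96/5, 0, …
h₀=f·g: eliminate ⇒ L₀, order ≤ 2·2.
L = (-864·x - 18720·x^3 - 82944·x^5 + 134784·x^7 + 1119744·x^9)·Dx + (-52 - 3036·x^2 - 33696·x^4 - 72576·x^6 + 471744·x^8 + 1679616·x^10)·Dx^2 + (-104·x - 2072·x^3 - 11232·x^5 + 13968·x^7 + 269568·x^9 + 559872·x^11)·Dx^3 + (-1 - 26·x^2 - 205·x^4 + 7380·x^8 + 33696·x^10 + 46656·x^12)·Dx^4  (order 4).
h: a_k = 0, 0, -54, 0, 234, 0, -6318/5, …
ICs: h(0) = 0, h′(0) = 0, h′′(0) = -108, h′′′(0) = 0.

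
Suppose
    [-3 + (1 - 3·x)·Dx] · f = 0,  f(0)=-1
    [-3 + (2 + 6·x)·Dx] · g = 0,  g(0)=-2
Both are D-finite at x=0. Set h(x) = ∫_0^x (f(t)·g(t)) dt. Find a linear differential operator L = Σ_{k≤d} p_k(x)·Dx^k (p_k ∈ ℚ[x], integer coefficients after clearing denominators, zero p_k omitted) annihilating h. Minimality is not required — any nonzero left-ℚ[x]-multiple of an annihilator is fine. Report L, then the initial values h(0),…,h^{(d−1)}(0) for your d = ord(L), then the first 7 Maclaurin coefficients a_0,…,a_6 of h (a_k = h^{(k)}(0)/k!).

L = (9 + 9·x)·Dx + (-2 + 18·x^2)·Dx^2  (order 2).
h: a_k = 0, 2, 9/2, 33/4, 621/32, 14499/320, 29565/256, …
ICs: h(0) = 0, h′(0) = 2.

f: a_k = -1, -3, -9, -27, -81, -243, -729, …
g: a_k = -2, -3, 9/4, -27/8, 405/64, -1701/128, 15309/512, …
L₀ := L_f ⊗_s L_g (sym. prod.), ord ≤ 1.
h=∫₀ˣh₀: take L = L₀·Dx.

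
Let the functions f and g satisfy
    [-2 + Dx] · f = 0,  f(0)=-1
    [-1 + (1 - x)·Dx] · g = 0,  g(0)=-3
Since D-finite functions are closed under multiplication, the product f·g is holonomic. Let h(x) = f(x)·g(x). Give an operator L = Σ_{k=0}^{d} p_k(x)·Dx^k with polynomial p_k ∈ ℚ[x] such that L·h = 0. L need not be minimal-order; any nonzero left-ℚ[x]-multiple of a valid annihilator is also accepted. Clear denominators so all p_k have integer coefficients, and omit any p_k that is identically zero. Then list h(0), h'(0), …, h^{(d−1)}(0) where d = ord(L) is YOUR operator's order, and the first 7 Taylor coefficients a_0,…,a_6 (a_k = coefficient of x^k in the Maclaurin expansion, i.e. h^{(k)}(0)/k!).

f: a_k = -1, -2, -2, -4/3, -2/3, -4/15, -4/45, …
g: a_k = -3, -3, -3, -3, -3, -3, -3, …
h₀=f·g: eliminate ⇒ L₀, order ≤ 1·1.
L = (3 - 2·x) + (-1 + x)·Dx  (order 1).
h: a_k = 3, 9, 15, 19, 21, 109/5, 331/15, …
ICs: h(0) = 3.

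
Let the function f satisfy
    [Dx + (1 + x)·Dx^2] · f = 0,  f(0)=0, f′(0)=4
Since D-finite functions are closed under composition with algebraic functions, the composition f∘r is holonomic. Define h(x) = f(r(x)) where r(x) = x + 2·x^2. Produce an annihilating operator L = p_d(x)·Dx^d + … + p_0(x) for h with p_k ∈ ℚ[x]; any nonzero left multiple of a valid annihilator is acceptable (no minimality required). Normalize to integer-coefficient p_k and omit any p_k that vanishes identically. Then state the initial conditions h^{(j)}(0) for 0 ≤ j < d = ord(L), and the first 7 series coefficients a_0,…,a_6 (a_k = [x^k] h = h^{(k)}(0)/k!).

f: a_k = 0, 4, -2, 4/3, -1, 4/5, -2/3, …
Change of var in L_f (x↦r) gives L₀.
L = (-3 + 4·x + 8·x^2)·Dx + (1 + 5·x + 6·x^2 + 8·x^3)·Dx^2  (order 2).
h: a_k = 0, 4, 6, -20/3, -1, 44/5, -6, …
ICs: h(0) = 0, h′(0) = 4.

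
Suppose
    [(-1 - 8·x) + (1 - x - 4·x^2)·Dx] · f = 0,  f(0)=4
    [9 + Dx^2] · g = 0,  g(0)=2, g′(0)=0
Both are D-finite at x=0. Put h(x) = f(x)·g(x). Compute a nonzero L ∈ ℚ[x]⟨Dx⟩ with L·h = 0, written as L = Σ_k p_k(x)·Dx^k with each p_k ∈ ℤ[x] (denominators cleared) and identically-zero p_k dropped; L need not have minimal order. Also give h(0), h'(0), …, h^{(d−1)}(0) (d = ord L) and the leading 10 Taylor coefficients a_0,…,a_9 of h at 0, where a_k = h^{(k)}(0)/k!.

L = (-1 + 9·x + 36·x^2) + (2 + 16·x)·Dx + (-1 + x + 4·x^2)·Dx^2  (order 2).
h: a_k = 8, 8, 4, 36, 79, 223, 5309/10, 14229/10, 1986769/560, 1034813/112, …
ICs: h(0) = 8, h′(0) = 8.

f: a_k = 4, 4, 20, 36, 116, 260, 724, 1764, 4660, 11716, …
g: a_k = 2, 0, -9, 0, 27/4, 0, -81/40, 0, 729/2240, 0, …
f·g: L₀ = L_f ⊗_s L_g, ord ≤ 1·2.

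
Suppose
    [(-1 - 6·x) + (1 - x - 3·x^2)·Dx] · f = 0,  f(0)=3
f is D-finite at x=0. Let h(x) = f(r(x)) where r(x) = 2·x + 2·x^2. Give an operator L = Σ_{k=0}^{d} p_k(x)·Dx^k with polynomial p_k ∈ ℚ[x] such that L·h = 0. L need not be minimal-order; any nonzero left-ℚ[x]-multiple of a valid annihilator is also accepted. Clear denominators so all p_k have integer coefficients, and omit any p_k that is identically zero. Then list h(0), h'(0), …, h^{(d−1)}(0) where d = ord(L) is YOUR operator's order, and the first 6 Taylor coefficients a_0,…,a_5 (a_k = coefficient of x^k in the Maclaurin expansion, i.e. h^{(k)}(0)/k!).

f: a_k = 3, 3, 12, 21, 57, 120, …
f∘r: x↦r, Dx↦Dx/r' in L_f ⇒ L₀.
L = (2 + 28·x + 72·x^2 + 48·x^3) + (-1 + 2·x + 14·x^2 + 24·x^3 + 12·x^4)·Dx  (order 1).
h: a_k = 3, 6, 54, 264, 1464, 7992, …
ICs: h(0) = 3.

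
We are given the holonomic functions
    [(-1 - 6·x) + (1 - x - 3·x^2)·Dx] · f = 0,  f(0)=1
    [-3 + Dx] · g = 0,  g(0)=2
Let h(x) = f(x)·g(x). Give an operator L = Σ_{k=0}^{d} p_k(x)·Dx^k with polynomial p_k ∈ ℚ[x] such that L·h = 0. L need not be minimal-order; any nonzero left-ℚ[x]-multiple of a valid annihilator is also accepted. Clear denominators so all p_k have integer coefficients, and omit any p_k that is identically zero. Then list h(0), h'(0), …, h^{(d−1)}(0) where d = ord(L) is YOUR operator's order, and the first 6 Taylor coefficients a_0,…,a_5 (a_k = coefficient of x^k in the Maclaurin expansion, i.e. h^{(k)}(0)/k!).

L = (4 + 3·x - 9·x^2) + (-1 + x + 3·x^2)·Dx  (order 1).
h: a_k = 2, 8, 23, 56, 527/4, 1519/5, …
ICs: h(0) = 2.

f: a_k = 1, 1, 4, 7, 19, 40, …
g: a_k = 2, 6, 9, 9, 27/4, 81/20, …
Product ⇒ symmetric product L₀, ord ≤ 1.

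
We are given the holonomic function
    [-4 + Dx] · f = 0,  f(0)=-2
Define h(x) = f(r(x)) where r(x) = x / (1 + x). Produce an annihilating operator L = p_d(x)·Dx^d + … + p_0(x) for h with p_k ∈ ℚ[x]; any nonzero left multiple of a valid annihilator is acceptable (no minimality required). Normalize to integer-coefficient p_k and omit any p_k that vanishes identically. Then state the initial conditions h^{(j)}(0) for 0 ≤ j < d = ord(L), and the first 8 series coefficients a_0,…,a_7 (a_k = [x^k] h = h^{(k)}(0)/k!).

L = -4 + (1 + 2·x + x^2)·Dx  (order 1).
h: a_k = -2, -8, -8, 8/3, 8/3, -56/15, 88/45, 136/315, …
ICs: h(0) = -2.

f: a_k = -2, -8, -16, -64/3, -64/3, -256/15, -512/45, -2048/315, …
Change of var in L_f (x↦r) gives L₀.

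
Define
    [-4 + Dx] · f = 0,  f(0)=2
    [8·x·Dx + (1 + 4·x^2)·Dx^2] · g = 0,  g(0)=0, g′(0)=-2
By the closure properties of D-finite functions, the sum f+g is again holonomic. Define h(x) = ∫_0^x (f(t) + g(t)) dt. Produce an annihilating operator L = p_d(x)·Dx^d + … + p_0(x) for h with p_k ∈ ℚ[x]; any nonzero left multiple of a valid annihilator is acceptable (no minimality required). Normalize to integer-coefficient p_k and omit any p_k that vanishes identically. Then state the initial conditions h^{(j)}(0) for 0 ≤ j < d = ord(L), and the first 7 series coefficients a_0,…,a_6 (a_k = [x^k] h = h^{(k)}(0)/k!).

L = (8 - 32·x - 96·x^2 - 128·x^3)·Dx^2 + (-6 - 8·x^2 - 64·x^4)·Dx^3 + (1 + 2·x + 8·x^2 + 8·x^3 + 16·x^4)·Dx^4  (order 4).
h: a_k = 0, 2, 3, 16/3, 6, 64/15, 16/9, …
ICs: h(0) = 0, h′(0) = 2, h′′(0) = 6, h′′′(0) = 32.

f: a_k = 2, 8, 16, 64/3, 64/3, 256/15, 512/45, …
g: a_k = 0, -2, 0, 8/3, 0, -32/5, 0, …
Weyl lclm of L_f,L_g ⇒ L₀ (ord ≤ 3).
h=∫h₀ ⇒ L = L₀·Dx.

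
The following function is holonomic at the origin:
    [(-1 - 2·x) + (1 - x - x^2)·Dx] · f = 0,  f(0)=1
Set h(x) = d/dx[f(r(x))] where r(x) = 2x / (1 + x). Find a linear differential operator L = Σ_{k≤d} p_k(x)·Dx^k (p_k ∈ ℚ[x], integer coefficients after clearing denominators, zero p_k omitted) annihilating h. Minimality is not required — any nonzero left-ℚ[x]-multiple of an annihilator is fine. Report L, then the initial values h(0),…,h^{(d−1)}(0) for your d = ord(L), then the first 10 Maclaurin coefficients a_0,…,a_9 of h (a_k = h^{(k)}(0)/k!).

f: a_k = 1, 1, 2, 3, 5, 8, 13, 21, 34, 55, …
f∘r: x↦r, Dx↦Dx/r' in L_f ⇒ L₀.
h₀' ⇒ L via d/dx closure of L₀.
L = (6 + 30·x + 90·x^2 + 50·x^3) + (-1 - 6·x + 30·x^3 + 25·x^4)·Dx  (order 1).
h: a_k = 2, 12, 30, 120, 250, 900, 1750, 6000, 11250, 37500, …
ICs: h(0) = 2.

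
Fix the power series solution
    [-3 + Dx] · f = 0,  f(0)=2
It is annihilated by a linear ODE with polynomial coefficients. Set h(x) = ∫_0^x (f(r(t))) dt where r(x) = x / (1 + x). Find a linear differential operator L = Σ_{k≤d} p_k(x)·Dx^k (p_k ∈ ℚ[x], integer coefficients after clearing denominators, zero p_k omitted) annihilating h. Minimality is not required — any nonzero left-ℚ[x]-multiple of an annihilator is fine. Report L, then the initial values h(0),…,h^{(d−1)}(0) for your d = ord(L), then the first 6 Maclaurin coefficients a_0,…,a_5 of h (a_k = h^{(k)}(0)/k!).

f: a_k = 2, 6, 9, 9, 27/4, 81/20, …
L₀ from L_f via x↦r, Dx↦r'^{-1}Dx.
Integrate: L := L₀·Dx.
L = -3·Dx + (1 + 2·x + x^2)·Dx^2  (order 2).
h: a_k = 0, 2, 3, 1, -3/4, 3/20, …
ICs: h(0) = 0, h′(0) = 2.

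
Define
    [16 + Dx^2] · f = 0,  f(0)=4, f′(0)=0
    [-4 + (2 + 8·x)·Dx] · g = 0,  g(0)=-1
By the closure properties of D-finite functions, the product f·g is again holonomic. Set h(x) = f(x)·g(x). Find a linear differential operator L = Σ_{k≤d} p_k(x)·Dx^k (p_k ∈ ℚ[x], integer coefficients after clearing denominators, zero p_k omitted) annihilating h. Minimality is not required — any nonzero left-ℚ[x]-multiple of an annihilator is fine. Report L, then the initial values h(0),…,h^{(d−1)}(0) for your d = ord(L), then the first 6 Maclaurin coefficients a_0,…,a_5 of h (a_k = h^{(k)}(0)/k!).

L = (28 + 128·x + 256·x^2) + (-4 - 16·x)·Dx + (1 + 8·x + 16·x^2)·Dx^2  (order 2).
h: a_k = -4, -8, 40, 48, -200/3, -208/3, …
ICs: h(0) = -4, h′(0) = -8.

f: a_k = 4, 0, -32, 0, 128/3, 0, …
g: a_k = -1, -2, 2, -4, 10, -28, …
f·g: L₀ = L_f ⊗_s L_g, ord ≤ 2·1.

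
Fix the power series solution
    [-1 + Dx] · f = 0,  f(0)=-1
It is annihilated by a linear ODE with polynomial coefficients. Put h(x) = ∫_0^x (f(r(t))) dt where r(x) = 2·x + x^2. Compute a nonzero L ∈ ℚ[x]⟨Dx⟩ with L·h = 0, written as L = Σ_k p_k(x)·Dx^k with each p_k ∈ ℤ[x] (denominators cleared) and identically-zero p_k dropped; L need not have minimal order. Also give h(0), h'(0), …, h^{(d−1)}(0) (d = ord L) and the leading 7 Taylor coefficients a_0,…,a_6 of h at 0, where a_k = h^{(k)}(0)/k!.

L = (-2 - 2·x)·Dx + Dx^2  (order 2).
h: a_k = 0, -1, -1, -1, -5/6, -19/30, -13/30, …
ICs: h(0) = 0, h′(0) = -1.

f: a_k = -1, -1, -1/2, -1/6, -1/24, -1/120, -1/720, …
Change of var in L_f (x↦r) gives L₀.
Integrate: L := L₀·Dx.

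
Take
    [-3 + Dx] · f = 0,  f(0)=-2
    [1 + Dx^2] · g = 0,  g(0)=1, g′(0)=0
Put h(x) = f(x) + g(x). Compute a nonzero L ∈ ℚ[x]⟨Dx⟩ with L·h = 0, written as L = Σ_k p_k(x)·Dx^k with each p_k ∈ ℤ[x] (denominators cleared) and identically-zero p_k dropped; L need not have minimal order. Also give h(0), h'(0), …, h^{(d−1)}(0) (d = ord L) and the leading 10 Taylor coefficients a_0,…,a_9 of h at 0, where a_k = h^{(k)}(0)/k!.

f: a_k = -2, -6, -9, -9, -27/4, -81/20, -81/40, -243/280, -729/2240, -243/2240, …
g: a_k = 1, 0, -1/2, 0, 1/24, 0, -1/720, 0, 1/40320, 0, …
f+g: L₀ = lclm(L_f,L_g), ord ≤ 1+2.
L = -3 + Dx - 3·Dx^2 + Dx^3  (order 3).
h: a_k = -1, -6, -19/2, -9, -161/24, -81/20, -1459/720, -243/280, -13121/40320, -243/2240, …
ICs: h(0) = -1, h′(0) = -6, h′′(0) = -19.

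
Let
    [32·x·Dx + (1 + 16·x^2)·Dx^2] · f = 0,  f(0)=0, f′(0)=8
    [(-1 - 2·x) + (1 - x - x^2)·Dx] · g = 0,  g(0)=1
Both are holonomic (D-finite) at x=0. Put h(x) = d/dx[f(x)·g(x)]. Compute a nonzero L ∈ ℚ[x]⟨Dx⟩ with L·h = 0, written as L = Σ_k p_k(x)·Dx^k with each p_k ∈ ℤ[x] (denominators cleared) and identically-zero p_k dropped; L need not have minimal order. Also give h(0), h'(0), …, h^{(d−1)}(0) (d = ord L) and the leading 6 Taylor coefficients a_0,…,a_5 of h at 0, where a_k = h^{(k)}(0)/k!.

L = (-58 + 3360·x^2 + 6144·x^3 + 9216·x^4) + (19 + 70·x - 528·x^2 + 352·x^3 + 6144·x^4 + 6144·x^5)·Dx + (-1 - 15·x - 47·x^2 - 176·x^3 - 448·x^4 + 1024·x^5 + 768·x^6)·Dx^2  (order 2).
h: a_k = 8, 16, -80, -224/3, 5464/3, 10368/5, …
ICs: h(0) = 8, h′(0) = 16.

f: a_k = 0, 8, 0, -128/3, 0, 2048/5, …
g: a_k = 1, 1, 2, 3, 5, 8, …
Product ⇒ symmetric product L₀, ord ≤ 2.
h=h₀': d/dx-closure on L₀ ⇒ L.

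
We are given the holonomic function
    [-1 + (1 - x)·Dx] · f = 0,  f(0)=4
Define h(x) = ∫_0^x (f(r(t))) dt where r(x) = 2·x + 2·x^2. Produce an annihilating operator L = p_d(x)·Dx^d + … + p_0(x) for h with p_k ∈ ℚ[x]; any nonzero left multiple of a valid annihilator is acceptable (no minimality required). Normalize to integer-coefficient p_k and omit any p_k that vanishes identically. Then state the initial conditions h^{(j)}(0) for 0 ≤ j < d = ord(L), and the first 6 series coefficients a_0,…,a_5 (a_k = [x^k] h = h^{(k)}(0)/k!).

f: a_k = 4, 4, 4, 4, 4, 4, …
Change of var in L_f (x↦r) gives L₀.
h=∫₀ˣh₀: take L = L₀·Dx.
L = (2 + 4·x)·Dx + (-1 + 2·x + 2·x^2)·Dx^2  (order 2).
h: a_k = 0, 4, 4, 8, 16, 176/5, …
ICs: h(0) = 0, h′(0) = 4.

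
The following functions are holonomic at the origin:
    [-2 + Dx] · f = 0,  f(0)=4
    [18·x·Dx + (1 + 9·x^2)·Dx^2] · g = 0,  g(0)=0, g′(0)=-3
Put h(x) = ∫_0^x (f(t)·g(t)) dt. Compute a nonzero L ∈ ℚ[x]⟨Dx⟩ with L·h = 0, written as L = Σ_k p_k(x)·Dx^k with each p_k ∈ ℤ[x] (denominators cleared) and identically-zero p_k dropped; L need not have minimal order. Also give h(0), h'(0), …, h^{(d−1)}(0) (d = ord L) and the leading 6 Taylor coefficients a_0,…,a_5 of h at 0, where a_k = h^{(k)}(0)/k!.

f: a_k = 4, 8, 8, 16/3, 8/3, 16/15, …
g: a_k = 0, -3, 0, 9, 0, -243/5, …
f·g: L₀ = L_f ⊗_s L_g, ord ≤ 1·2.
Integrate: L := L₀·Dx.
L = (4 - 36·x + 36·x^2)·Dx + (-4 + 18·x - 36·x^2)·Dx^2 + (1 + 9·x^2)·Dx^3  (order 3).
h: a_k = 0, 0, -6, -8, 3, 56/5, …
ICs: h(0) = 0, h′(0) = 0, h′′(0) = -12.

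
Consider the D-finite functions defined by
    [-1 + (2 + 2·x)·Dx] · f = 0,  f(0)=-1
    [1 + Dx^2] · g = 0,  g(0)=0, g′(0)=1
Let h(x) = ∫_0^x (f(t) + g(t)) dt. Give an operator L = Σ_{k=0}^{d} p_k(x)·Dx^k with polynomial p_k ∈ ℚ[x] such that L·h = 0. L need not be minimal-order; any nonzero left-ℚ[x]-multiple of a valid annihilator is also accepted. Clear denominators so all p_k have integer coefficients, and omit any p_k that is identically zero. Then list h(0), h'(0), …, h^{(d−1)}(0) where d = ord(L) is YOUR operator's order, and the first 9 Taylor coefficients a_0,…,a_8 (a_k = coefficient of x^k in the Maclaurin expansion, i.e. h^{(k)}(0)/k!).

f: a_k = -1, -1/2, 1/8, -1/16, 5/128, -7/256, 21/1024, -33/2048, 429/32768, …
g: a_k = 0, 1, 0, -1/6, 0, 1/120, 0, -1/5040, 0, …
Sum ⇒ L₀ = lclm(L_f,L_g) in ℚ(x)⟨Dx⟩.
h=∫₀ˣh₀: take L = L₀·Dx.
L = (-7 - 8·x - 4·x^2)·Dx + (6 + 22·x + 24·x^2 + 8·x^3)·Dx^2 + (-7 - 8·x - 4·x^2)·Dx^3 + (6 + 22·x + 24·x^2 + 8·x^3)·Dx^4  (order 4).
h: a_k = 0, -1, 1/4, 1/24, -11/192, 1/128, -73/23040, 3/1024, -10523/5160960, …
ICs: h(0) = 0, h′(0) = -1, h′′(0) = 1/2, h′′′(0) = 1/4.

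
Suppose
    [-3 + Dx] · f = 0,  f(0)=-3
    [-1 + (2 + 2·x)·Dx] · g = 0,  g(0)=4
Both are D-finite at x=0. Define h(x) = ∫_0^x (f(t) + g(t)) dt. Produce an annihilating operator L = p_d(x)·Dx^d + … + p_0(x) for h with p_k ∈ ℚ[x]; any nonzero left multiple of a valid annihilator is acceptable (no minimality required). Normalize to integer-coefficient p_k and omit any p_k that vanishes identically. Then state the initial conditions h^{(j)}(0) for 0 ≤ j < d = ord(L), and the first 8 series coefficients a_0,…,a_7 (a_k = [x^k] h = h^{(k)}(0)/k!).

L = (21 + 18·x)·Dx + (-37 - 72·x - 36·x^2)·Dx^2 + (10 + 22·x + 12·x^2)·Dx^3  (order 3).
h: a_k = 0, 1, -7/2, -14/3, -53/16, -329/160, -1909/1920, -3993/8960, …
ICs: h(0) = 0, h′(0) = 1, h′′(0) = -7.

f: a_k = -3, -9, -27/2, -27/2, -81/8, -243/40, -243/80, -729/560, …
g: a_k = 4, 2, -1/2, 1/4, -5/32, 7/64, -21/256, 33/512, …
h₀=f+g: left-lcm gives L₀, ord ≤ 2.
h=∫h₀ ⇒ L = L₀·Dx.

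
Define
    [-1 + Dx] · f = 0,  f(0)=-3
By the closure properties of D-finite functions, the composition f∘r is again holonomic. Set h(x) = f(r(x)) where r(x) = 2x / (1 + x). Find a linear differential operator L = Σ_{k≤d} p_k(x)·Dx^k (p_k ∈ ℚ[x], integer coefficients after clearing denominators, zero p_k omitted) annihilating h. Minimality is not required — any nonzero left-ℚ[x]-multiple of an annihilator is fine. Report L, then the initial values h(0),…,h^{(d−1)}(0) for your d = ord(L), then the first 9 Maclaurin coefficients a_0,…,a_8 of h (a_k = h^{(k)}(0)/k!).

f: a_k = -3, -3, -3/2, -1/2, -1/8, -1/40, -1/240, -1/1680, -1/13440, …
Substitute x→r, Dx→(1/r')Dx; clear ⇒ L₀.
L = -2 + (1 + 2·x + x^2)·Dx  (order 1).
h: a_k = -3, -6, 0, 2, -2, 6/5, -4/15, -10/21, 32/35, …
ICs: h(0) = -3.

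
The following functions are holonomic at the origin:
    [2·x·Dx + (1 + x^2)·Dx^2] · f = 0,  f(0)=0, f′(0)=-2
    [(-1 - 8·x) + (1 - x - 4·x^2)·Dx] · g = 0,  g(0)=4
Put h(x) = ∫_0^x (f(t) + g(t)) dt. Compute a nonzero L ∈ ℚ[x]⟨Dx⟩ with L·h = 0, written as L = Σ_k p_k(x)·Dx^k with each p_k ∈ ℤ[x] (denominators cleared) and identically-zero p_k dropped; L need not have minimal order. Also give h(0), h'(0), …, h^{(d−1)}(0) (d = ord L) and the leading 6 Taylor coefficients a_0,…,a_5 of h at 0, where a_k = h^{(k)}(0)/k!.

f: a_k = 0, -2, 0, 2/3, 0, -2/5, …
g: a_k = 4, 4, 20, 36, 116, 260, …
Sum ⇒ L₀ = lclm(L_f,L_g) in ℚ(x)⟨Dx⟩.
∫: right-multiply L₀ by Dx.
L = (10 - 40·x - 478·x^2 - 864·x^3 - 2496·x^4 - 384·x^6)·Dx^2 + (-28 - 246·x - 316·x^2 - 1182·x^3 - 752·x^4 - 2048·x^5 - 48·x^6 - 384·x^7)·Dx^3 + (5 + 8·x + 32·x^2 - 104·x^3 - 197·x^4 - 128·x^5 - 288·x^6 - 16·x^7 - 64·x^8)·Dx^4  (order 4).
h: a_k = 0, 4, 1, 20/3, 55/6, 116/5, …
ICs: h(0) = 0, h′(0) = 4, h′′(0) = 2, h′′′(0) = 40.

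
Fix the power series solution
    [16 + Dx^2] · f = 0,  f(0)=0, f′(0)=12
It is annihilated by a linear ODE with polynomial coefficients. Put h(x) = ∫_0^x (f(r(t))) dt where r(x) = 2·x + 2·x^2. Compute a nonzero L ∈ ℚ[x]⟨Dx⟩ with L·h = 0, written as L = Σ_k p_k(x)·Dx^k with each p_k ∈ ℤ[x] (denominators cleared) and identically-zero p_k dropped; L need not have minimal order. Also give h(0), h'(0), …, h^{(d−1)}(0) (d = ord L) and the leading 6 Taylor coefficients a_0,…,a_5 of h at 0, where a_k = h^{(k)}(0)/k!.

f: a_k = 0, 12, 0, -32, 0, 128/5, …
f∘r: x↦r, Dx↦Dx/r' in L_f ⇒ L₀.
h=∫h₀ ⇒ L = L₀·Dx.
L = (64 + 384·x + 768·x^2 + 512·x^3)·Dx - 2·Dx^2 + (1 + 2·x)·Dx^3  (order 3).
h: a_k = 0, 0, 12, 8, -64, -768/5, …
ICs: h(0) = 0, h′(0) = 0, h′′(0) = 24.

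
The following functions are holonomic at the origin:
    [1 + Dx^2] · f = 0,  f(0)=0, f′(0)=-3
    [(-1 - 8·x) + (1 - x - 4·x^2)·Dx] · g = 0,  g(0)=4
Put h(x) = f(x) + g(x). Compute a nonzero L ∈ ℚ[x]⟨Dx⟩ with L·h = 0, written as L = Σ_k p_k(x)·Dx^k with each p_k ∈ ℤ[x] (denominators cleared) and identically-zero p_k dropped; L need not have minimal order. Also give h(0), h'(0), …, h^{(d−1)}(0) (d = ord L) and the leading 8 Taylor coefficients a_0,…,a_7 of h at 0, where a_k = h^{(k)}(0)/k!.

f: a_k = 0, -3, 0, 1/2, 0, -1/40, 0, 1/1680, …
g: a_k = 4, 4, 20, 36, 116, 260, 724, 1764, …
h₀=f+g: left-lcm gives L₀, ord ≤ 3.
L = (-55 - 486·x - 553·x^2 - 1488·x^3 - 80·x^4 - 128·x^5) + (11 + 11·x + 23·x^2 - 169·x^3 - 348·x^4 - 48·x^5 - 64·x^6)·Dx + (-55 - 486·x - 553·x^2 - 1488·x^3 - 80·x^4 - 128·x^5)·Dx^2 + (11 + 11·x + 23·x^2 - 169·x^3 - 348·x^4 - 48·x^5 - 64·x^6)·Dx^3  (order 3).
h: a_k = 4, 1, 20, 73/2, 116, 10399/40, 724, 2963521/1680, …
ICs: h(0) = 4, h′(0) = 1, h′′(0) = 40.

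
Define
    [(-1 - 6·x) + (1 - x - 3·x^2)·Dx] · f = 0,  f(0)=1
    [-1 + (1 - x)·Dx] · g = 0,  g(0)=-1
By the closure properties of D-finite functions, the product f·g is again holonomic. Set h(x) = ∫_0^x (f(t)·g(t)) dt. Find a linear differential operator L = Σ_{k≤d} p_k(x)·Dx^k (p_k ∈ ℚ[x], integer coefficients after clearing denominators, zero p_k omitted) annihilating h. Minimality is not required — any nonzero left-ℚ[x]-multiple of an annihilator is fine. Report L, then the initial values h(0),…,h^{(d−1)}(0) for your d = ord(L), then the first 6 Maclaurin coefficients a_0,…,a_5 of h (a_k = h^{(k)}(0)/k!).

L = (-2 - 4·x + 9·x^2)·Dx + (1 - 2·x - 2·x^2 + 3·x^3)·Dx^2  (order 2).
h: a_k = 0, -1, -1, -2, -13/4, -32/5, …
ICs: h(0) = 0, h′(0) = -1.

f: a_k = 1, 1, 4, 7, 19, 40, …
g: a_k = -1, -1, -1, -1, -1, -1, …
h₀=f·g: eliminate ⇒ L₀, order ≤ 1·1.
∫: right-multiply L₀ by Dx.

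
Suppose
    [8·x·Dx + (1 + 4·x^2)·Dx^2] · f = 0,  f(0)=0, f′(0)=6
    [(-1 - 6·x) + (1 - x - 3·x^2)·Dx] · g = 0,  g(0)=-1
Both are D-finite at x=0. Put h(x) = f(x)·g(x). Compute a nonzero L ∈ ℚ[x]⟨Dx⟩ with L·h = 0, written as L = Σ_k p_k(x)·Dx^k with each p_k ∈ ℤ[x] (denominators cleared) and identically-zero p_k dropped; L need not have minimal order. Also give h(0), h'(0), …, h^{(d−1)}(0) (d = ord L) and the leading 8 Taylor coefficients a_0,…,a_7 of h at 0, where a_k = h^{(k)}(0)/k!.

L = (6 + 8·x + 72·x^2) + (2 + 4·x + 16·x^2 + 72·x^3)·Dx + (-1 + x - x^2 + 4·x^3 + 12·x^4)·Dx^2  (order 2).
h: a_k = 0, -6, -6, -16, -34, -506/5, -1016/5, -15818/35, …
ICs: h(0) = 0, h′(0) = -6.

f: a_k = 0, 6, 0, -8, 0, 96/5, 0, -384/7, …
g: a_k = -1, -1, -4, -7, -19, -40, -97, -217, …
Sym-product of L_f,L_g gives L₀ (≤ ord 2).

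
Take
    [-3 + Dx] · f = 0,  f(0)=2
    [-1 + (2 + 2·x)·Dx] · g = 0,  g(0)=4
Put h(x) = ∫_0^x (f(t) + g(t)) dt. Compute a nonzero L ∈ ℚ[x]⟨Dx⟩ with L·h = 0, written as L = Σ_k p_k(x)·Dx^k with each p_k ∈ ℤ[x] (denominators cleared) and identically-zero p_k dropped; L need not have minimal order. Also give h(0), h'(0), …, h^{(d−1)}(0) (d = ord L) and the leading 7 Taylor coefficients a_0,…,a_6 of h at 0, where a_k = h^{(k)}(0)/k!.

L = (21 + 18·x)·Dx + (-37 - 72·x - 36·x^2)·Dx^2 + (10 + 22·x + 12·x^2)·Dx^3  (order 3).
h: a_k = 0, 6, 4, 17/6, 37/16, 211/160, 1331/1920, …
ICs: h(0) = 0, h′(0) = 6, h′′(0) = 8.

f: a_k = 2, 6, 9, 9, 27/4, 81/20, 81/40, …
g: a_k = 4, 2, -1/2, 1/4, -5/32, 7/64, -21/256, …
h₀=f+g: left-lcm gives L₀, ord ≤ 2.
h=∫₀ˣh₀: take L = L₀·Dx.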